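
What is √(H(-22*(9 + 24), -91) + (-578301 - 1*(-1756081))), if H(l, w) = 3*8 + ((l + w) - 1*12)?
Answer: 15*√5231 ≈ 1084.9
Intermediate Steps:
H(l, w) = 12 + l + w (H(l, w) = 24 + ((l + w) - 12) = 24 + (-12 + l + w) = 12 + l + w)
√(H(-22*(9 + 24), -91) + (-578301 - 1*(-1756081))) = √((12 - 22*(9 + 24) - 91) + (-578301 - 1*(-1756081))) = √((12 - 22*33 - 91) + (-578301 + 1756081)) = √((12 - 726 - 91) + 1177780) = √(-805 + 1177780) = √1176975 = 15*√5231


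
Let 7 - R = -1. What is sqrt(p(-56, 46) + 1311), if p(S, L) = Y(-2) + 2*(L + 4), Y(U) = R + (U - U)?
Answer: sqrt(1419) ≈ 37.670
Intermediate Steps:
R = 8 (R = 7 - 1*(-1) = 7 + 1 = 8)
Y(U) = 8 (Y(U) = 8 + (U - U) = 8 + 0 = 8)
p(S, L) = 16 + 2*L (p(S, L) = 8 + 2*(L + 4) = 8 + 2*(4 + L) = 8 + (8 + 2*L) = 16 + 2*L)
sqrt(p(-56, 46) + 1311) = sqrt((16 + 2*46) + 1311) = sqrt((16 + 92) + 1311) = sqrt(108 + 1311) = sqrt(1419)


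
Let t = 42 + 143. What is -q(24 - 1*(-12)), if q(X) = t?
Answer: -185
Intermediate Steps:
t = 185
q(X) = 185
-q(24 - 1*(-12)) = -1*185 = -185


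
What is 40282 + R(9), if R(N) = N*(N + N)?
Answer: 40444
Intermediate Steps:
R(N) = 2*N² (R(N) = N*(2*N) = 2*N²)
40282 + R(9) = 40282 + 2*9² = 40282 + 2*81 = 40282 + 162 = 40444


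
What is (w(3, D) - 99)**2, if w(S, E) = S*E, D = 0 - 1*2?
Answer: 11025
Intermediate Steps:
D = -2 (D = 0 - 2 = -2)
w(S, E) = E*S
(w(3, D) - 99)**2 = (-2*3 - 99)**2 = (-6 - 99)**2 = (-105)**2 = 11025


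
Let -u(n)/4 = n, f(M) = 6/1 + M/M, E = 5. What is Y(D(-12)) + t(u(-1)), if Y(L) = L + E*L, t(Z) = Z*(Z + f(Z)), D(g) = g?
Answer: -28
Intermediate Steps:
f(M) = 7 (f(M) = 6*1 + 1 = 6 + 1 = 7)
u(n) = -4*n
t(Z) = Z*(7 + Z) (t(Z) = Z*(Z + 7) = Z*(7 + Z))
Y(L) = 6*L (Y(L) = L + 5*L = 6*L)
Y(D(-12)) + t(u(-1)) = 6*(-12) + (-4*(-1))*(7 - 4*(-1)) = -72 + 4*(7 + 4) = -72 + 4*11 = -72 + 44 = -28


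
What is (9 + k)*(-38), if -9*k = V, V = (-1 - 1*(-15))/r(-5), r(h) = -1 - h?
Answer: -2945/9 ≈ -327.22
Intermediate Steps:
V = 7/2 (V = (-1 - 1*(-15))/(-1 - 1*(-5)) = (-1 + 15)/(-1 + 5) = 14/4 = 14*(¼) = 7/2 ≈ 3.5000)
k = -7/18 (k = -⅑*7/2 = -7/18 ≈ -0.38889)
(9 + k)*(-38) = (9 - 7/18)*(-38) = (155/18)*(-38) = -2945/9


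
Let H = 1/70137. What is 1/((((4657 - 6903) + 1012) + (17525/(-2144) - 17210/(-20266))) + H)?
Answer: -1523736985824/1891452439175249 ≈ -0.00080559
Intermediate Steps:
H = 1/70137 ≈ 1.4258e-5
1/((((4657 - 6903) + 1012) + (17525/(-2144) - 17210/(-20266))) + H) = 1/((((4657 - 6903) + 1012) + (17525/(-2144) - 17210/(-20266))) + 1/70137) = 1/(((-2246 + 1012) + (17525*(-1/2144) - 17210*(-1/20266))) + 1/70137) = 1/((-1234 + (-17525/2144 + 8605/10133)) + 1/70137) = 1/((-1234 - 159131705/21725152) + 1/70137) = 1/(-26967969273/21725152 + 1/70137) = 1/(-1891452439175249/1523736985824) = -1523736985824/1891452439175249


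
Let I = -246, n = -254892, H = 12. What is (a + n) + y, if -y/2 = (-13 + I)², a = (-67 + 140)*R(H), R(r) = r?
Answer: -388178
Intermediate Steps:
a = 876 (a = (-67 + 140)*12 = 73*12 = 876)
y = -134162 (y = -2*(-13 - 246)² = -2*(-259)² = -2*67081 = -134162)
(a + n) + y = (876 - 254892) - 134162 = -254016 - 134162 = -388178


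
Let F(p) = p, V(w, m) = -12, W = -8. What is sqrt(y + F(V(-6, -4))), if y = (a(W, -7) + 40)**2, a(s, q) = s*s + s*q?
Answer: 2*sqrt(6397) ≈ 159.96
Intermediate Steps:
a(s, q) = s**2 + q*s
y = 25600 (y = (-8*(-7 - 8) + 40)**2 = (-8*(-15) + 40)**2 = (120 + 40)**2 = 160**2 = 25600)
sqrt(y + F(V(-6, -4))) = sqrt(25600 - 12) = sqrt(25588) = 2*sqrt(6397)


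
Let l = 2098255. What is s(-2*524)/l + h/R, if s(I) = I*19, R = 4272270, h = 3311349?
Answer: 457532343717/597620792590 ≈ 0.76559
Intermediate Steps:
s(I) = 19*I
s(-2*524)/l + h/R = (19*(-2*524))/2098255 + 3311349/4272270 = (19*(-1048))*(1/2098255) + 3311349*(1/4272270) = -19912*1/2098255 + 1103783/1424090 = -19912/2098255 + 1103783/1424090 = 457532343717/597620792590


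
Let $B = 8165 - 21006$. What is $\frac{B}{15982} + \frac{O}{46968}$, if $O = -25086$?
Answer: $- \frac{83670045}{62553548} \approx -1.3376$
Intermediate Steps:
$B = -12841$ ($B = 8165 - 21006 = -12841$)
$\frac{B}{15982} + \frac{O}{46968} = - \frac{12841}{15982} - \frac{25086}{46968} = \left(-12841\right) \frac{1}{15982} - \frac{4181}{7828} = - \frac{12841}{15982} - \frac{4181}{7828} = - \frac{83670045}{62553548}$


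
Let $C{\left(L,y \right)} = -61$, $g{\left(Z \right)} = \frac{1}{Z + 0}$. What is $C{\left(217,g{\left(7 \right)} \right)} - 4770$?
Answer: $-4831$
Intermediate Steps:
$g{\left(Z \right)} = \frac{1}{Z}$
$C{\left(217,g{\left(7 \right)} \right)} - 4770 = -61 - 4770 = -4831$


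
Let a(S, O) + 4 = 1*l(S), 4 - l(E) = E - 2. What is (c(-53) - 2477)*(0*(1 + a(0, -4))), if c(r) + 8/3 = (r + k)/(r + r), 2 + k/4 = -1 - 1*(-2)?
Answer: 0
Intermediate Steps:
l(E) = 6 - E (l(E) = 4 - (E - 2) = 4 - (-2 + E) = 4 + (2 - E) = 6 - E)
a(S, O) = 2 - S (a(S, O) = -4 + 1*(6 - S) = -4 + (6 - S) = 2 - S)
k = -4 (k = -8 + 4*(-1 - 1*(-2)) = -8 + 4*(-1 + 2) = -8 + 4*1 = -8 + 4 = -4)
c(r) = -8/3 + (-4 + r)/(2*r) (c(r) = -8/3 + (r - 4)/(r + r) = -8/3 + (-4 + r)/((2*r)) = -8/3 + (-4 + r)*(1/(2*r)) = -8/3 + (-4 + r)/(2*r))
(c(-53) - 2477)*(0*(1 + a(0, -4))) = ((-13/6 - 2/(-53)) - 2477)*(0*(1 + (2 - 1*0))) = ((-13/6 - 2*(-1/53)) - 2477)*(0*(1 + (2 + 0))) = ((-13/6 + 2/53) - 2477)*(0*(1 + 2)) = (-677/318 - 2477)*(0*3) = -788363/318*0 = 0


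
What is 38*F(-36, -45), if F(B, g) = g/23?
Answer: -1710/23 ≈ -74.348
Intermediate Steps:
F(B, g) = g/23 (F(B, g) = g*(1/23) = g/23)
38*F(-36, -45) = 38*((1/23)*(-45)) = 38*(-45/23) = -1710/23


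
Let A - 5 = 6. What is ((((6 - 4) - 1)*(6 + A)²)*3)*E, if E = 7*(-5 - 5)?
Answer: -60690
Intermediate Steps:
A = 11 (A = 5 + 6 = 11)
E = -70 (E = 7*(-10) = -70)
((((6 - 4) - 1)*(6 + A)²)*3)*E = ((((6 - 4) - 1)*(6 + 11)²)*3)*(-70) = (((2 - 1)*17²)*3)*(-70) = ((1*289)*3)*(-70) = (289*3)*(-70) = 867*(-70) = -60690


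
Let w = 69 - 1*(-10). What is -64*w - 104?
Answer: -5160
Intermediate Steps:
w = 79 (w = 69 + 10 = 79)
-64*w - 104 = -64*79 - 104 = -5056 - 104 = -5160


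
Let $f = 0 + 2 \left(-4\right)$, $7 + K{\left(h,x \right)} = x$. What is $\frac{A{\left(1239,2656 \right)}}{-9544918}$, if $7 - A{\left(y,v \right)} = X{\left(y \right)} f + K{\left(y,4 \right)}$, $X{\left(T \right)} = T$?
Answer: $- \frac{4961}{4772459} \approx -0.0010395$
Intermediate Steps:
$K{\left(h,x \right)} = -7 + x$
$f = -8$ ($f = 0 - 8 = -8$)
$A{\left(y,v \right)} = 10 + 8 y$ ($A{\left(y,v \right)} = 7 - \left(y \left(-8\right) + \left(-7 + 4\right)\right) = 7 - \left(- 8 y - 3\right) = 7 - \left(-3 - 8 y\right) = 7 + \left(3 + 8 y\right) = 10 + 8 y$)
$\frac{A{\left(1239,2656 \right)}}{-9544918} = \frac{10 + 8 \cdot 1239}{-9544918} = \left(10 + 9912\right) \left(- \frac{1}{9544918}\right) = 9922 \left(- \frac{1}{9544918}\right) = - \frac{4961}{4772459}$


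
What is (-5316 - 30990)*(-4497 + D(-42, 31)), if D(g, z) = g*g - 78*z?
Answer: 187012206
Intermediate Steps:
D(g, z) = g² - 78*z
(-5316 - 30990)*(-4497 + D(-42, 31)) = (-5316 - 30990)*(-4497 + ((-42)² - 78*31)) = -36306*(-4497 + (1764 - 2418)) = -36306*(-4497 - 654) = -36306*(-5151) = 187012206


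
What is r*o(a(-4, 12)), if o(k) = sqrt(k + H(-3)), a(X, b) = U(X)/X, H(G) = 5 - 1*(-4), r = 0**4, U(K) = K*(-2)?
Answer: 0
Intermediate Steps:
U(K) = -2*K
r = 0
H(G) = 9 (H(G) = 5 + 4 = 9)
a(X, b) = -2 (a(X, b) = (-2*X)/X = -2)
o(k) = sqrt(9 + k) (o(k) = sqrt(k + 9) = sqrt(9 + k))
r*o(a(-4, 12)) = 0*sqrt(9 - 2) = 0*sqrt(7) = 0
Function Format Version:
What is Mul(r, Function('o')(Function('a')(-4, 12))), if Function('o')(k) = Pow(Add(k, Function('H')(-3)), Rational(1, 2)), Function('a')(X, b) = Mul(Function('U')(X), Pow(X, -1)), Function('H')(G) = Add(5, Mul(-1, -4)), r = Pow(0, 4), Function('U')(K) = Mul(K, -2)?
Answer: 0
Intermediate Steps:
Function('U')(K) = Mul(-2, K)
r = 0
Function('H')(G) = 9 (Function('H')(G) = Add(5, 4) = 9)
Function('a')(X, b) = -2 (Function('a')(X, b) = Mul(Mul(-2, X), Pow(X, -1)) = -2)
Function('o')(k) = Pow(Add(9, k), Rational(1, 2)) (Function('o')(k) = Pow(Add(k, 9), Rational(1, 2)) = Pow(Add(9, k), Rational(1, 2)))
Mul(r, Function('o')(Function('a')(-4, 12))) = Mul(0, Pow(Add(9, -2), Rational(1, 2))) = Mul(0, Pow(7, Rational(1, 2))) = 0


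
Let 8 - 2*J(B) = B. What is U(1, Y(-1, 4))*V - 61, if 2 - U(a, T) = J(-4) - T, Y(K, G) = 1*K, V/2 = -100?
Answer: 939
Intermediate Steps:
V = -200 (V = 2*(-100) = -200)
J(B) = 4 - B/2
Y(K, G) = K
U(a, T) = -4 + T (U(a, T) = 2 - ((4 - 1/2*(-4)) - T) = 2 - ((4 + 2) - T) = 2 - (6 - T) = 2 + (-6 + T) = -4 + T)
U(1, Y(-1, 4))*V - 61 = (-4 - 1)*(-200) - 61 = -5*(-200) - 61 = 1000 - 61 = 939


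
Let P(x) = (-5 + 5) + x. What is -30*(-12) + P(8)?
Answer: 368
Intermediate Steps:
P(x) = x (P(x) = 0 + x = x)
-30*(-12) + P(8) = -30*(-12) + 8 = 360 + 8 = 368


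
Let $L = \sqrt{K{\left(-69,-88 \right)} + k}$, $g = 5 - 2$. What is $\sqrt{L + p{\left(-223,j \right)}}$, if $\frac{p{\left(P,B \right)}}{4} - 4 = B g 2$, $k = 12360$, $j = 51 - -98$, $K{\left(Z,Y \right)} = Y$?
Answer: $2 \sqrt{898 + \sqrt{767}} \approx 60.85$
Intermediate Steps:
$g = 3$
$j = 149$ ($j = 51 + 98 = 149$)
$p{\left(P,B \right)} = 16 + 24 B$ ($p{\left(P,B \right)} = 16 + 4 B 3 \cdot 2 = 16 + 4 \cdot 3 B 2 = 16 + 4 \cdot 6 B = 16 + 24 B$)
$L = 4 \sqrt{767}$ ($L = \sqrt{-88 + 12360} = \sqrt{12272} = 4 \sqrt{767} \approx 110.78$)
$\sqrt{L + p{\left(-223,j \right)}} = \sqrt{4 \sqrt{767} + \left(16 + 24 \cdot 149\right)} = \sqrt{4 \sqrt{767} + \left(16 + 3576\right)} = \sqrt{4 \sqrt{767} + 3592} = \sqrt{3592 + 4 \sqrt{767}}$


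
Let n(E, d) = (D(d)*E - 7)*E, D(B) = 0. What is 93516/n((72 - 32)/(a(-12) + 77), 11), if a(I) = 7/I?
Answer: -1020883/40 ≈ -25522.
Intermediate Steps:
n(E, d) = -7*E (n(E, d) = (0*E - 7)*E = (0 - 7)*E = -7*E)
93516/n((72 - 32)/(a(-12) + 77), 11) = 93516/((-7*(72 - 32)/(7/(-12) + 77))) = 93516/((-280/(7*(-1/12) + 77))) = 93516/((-280/(-7/12 + 77))) = 93516/((-280/917/12)) = 93516/((-280*12/917)) = 93516/((-7*480/917)) = 93516/(-480/131) = 93516*(-131/480) = -1020883/40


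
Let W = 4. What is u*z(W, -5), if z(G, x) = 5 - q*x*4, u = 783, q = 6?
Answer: 97875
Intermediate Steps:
z(G, x) = 5 - 24*x (z(G, x) = 5 - 6*x*4 = 5 - 24*x)
u*z(W, -5) = 783*(5 - 24*(-5)) = 783*(5 + 120) = 783*125 = 97875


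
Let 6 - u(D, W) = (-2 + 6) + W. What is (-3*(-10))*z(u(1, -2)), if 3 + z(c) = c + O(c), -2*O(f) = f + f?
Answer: -90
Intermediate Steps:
O(f) = -f (O(f) = -(f + f)/2 = -f)
u(D, W) = 2 - W (u(D, W) = 6 - ((-2 + 6) + W) = 6 - (4 + W) = 6 + (-4 - W) = 2 - W)
z(c) = -3 (z(c) = -3 + (c - c) = -3 + 0 = -3)
(-3*(-10))*z(u(1, -2)) = -3*(-10)*(-3) = 30*(-3) = -90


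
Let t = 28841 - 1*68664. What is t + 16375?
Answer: -23448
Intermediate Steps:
t = -39823 (t = 28841 - 68664 = -39823)
t + 16375 = -39823 + 16375 = -23448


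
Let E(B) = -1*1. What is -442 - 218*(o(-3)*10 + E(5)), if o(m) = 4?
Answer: -8944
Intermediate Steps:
E(B) = -1
-442 - 218*(o(-3)*10 + E(5)) = -442 - 218*(4*10 - 1) = -442 - 218*(40 - 1) = -442 - 218*39 = -442 - 8502 = -8944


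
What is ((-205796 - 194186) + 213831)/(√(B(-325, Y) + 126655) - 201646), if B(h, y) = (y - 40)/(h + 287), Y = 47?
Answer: 1426390972748/1545117341125 + 186151*√182889554/1545117341125 ≈ 0.92479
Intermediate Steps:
B(h, y) = (-40 + y)/(287 + h)
((-205796 - 194186) + 213831)/(√(B(-325, Y) + 126655) - 201646) = ((-205796 - 194186) + 213831)/(√((-40 + 47)/(287 - 325) + 126655) - 201646) = (-399982 + 213831)/(√(7/(-38) + 126655) - 201646) = -186151/(√(-1/38*7 + 126655) - 201646) = -186151/(√(-7/38 + 126655) - 201646) = -186151/(√(4812883/38) - 201646) = -186151/(√182889554/38 - 201646) = -186151/(-201646 + √182889554/38)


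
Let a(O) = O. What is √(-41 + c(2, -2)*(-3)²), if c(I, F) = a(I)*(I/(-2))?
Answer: I*√59 ≈ 7.6811*I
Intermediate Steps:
c(I, F) = -I²/2 (c(I, F) = I*(I/(-2)) = I*(I*(-½)) = I*(-I/2) = -I²/2)
√(-41 + c(2, -2)*(-3)²) = √(-41 - ½*2²*(-3)²) = √(-41 - ½*4*9) = √(-41 - 2*9) = √(-41 - 18) = √(-59) = I*√59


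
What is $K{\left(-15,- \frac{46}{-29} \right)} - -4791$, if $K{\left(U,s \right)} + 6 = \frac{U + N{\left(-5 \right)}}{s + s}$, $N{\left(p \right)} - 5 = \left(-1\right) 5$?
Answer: $\frac{439785}{92} \approx 4780.3$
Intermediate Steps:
$N{\left(p \right)} = 0$ ($N{\left(p \right)} = 5 - 5 = 0$)
$K{\left(U,s \right)} = -6 + \frac{U}{2 s}$ ($K{\left(U,s \right)} = -6 + \frac{U + 0}{s + s} = -6 + \frac{U}{2 s}$)
$K{\left(-15,- \frac{46}{-29} \right)} - -4791 = \left(-6 + \frac{1}{2} \left(-15\right) \frac{1}{\left(-46\right) \frac{1}{-29}}\right) - -4791 = \left(-6 + \frac{1}{2} \left(-15\right) \frac{1}{\left(-46\right) \left(- \frac{1}{29}\right)}\right) + 4791 = \left(-6 + \frac{1}{2} \left(-15\right) \frac{1}{\frac{46}{29}}\right) + 4791 = \left(-6 + \frac{1}{2} \left(-15\right) \frac{29}{46}\right) + 4791 = \left(-6 - \frac{435}{92}\right) + 4791 = - \frac{987}{92} + 4791 = \frac{439785}{92}$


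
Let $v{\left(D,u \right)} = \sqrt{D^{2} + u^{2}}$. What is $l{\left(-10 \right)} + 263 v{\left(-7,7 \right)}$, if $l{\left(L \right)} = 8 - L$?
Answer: $18 + 1841 \sqrt{2} \approx 2621.6$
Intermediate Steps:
$l{\left(-10 \right)} + 263 v{\left(-7,7 \right)} = \left(8 - -10\right) + 263 \sqrt{\left(-7\right)^{2} + 7^{2}} = \left(8 + 10\right) + 263 \sqrt{49 + 49} = 18 + 263 \sqrt{98} = 18 + 263 \cdot 7 \sqrt{2} = 18 + 1841 \sqrt{2}$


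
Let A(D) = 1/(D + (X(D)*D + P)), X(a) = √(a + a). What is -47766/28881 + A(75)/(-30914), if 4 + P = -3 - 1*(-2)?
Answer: -41289262943191/24964937508030 - 15*√6/1037288356 ≈ -1.6539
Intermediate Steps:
X(a) = √2*√a (X(a) = √(2*a) = √2*√a)
P = -5 (P = -4 + (-3 - 1*(-2)) = -4 + (-3 + 2) = -4 - 1 = -5)
A(D) = 1/(-5 + D + √2*D^(3/2)) (A(D) = 1/(D + ((√2*√D)*D - 5)) = 1/(D + (√2*D^(3/2) - 5)) = 1/(D + (-5 + √2*D^(3/2))) = 1/(-5 + D + √2*D^(3/2)))
-47766/28881 + A(75)/(-30914) = -47766/28881 + 1/((-5 + 75 + √2*75^(3/2))*(-30914)) = -47766*1/28881 - 1/30914/(-5 + 75 + √2*(375*√3)) = -15922/9627 - 1/30914/(-5 + 75 + 375*√6) = -15922/9627 - 1/30914/(70 + 375*√6) = -15922/9627 - 1/(30914*(70 + 375*√6))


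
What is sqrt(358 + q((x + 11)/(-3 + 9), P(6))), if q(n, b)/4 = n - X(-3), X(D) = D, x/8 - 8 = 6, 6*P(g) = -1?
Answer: 2*sqrt(113) ≈ 21.260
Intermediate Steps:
P(g) = -1/6 (P(g) = (1/6)*(-1) = -1/6)
x = 112 (x = 64 + 8*6 = 64 + 48 = 112)
q(n, b) = 12 + 4*n (q(n, b) = 4*(n - 1*(-3)) = 4*(n + 3) = 4*(3 + n) = 12 + 4*n)
sqrt(358 + q((x + 11)/(-3 + 9), P(6))) = sqrt(358 + (12 + 4*((112 + 11)/(-3 + 9)))) = sqrt(358 + (12 + 4*(123/6))) = sqrt(358 + (12 + 4*(123*(1/6)))) = sqrt(358 + (12 + 4*(41/2))) = sqrt(358 + (12 + 82)) = sqrt(358 + 94) = sqrt(452) = 2*sqrt(113)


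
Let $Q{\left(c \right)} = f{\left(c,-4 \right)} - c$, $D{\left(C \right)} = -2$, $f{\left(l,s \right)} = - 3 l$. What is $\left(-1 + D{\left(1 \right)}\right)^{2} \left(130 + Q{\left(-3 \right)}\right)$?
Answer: $1278$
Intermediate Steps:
$Q{\left(c \right)} = - 4 c$ ($Q{\left(c \right)} = - 3 c - c = - 4 c$)
$\left(-1 + D{\left(1 \right)}\right)^{2} \left(130 + Q{\left(-3 \right)}\right) = \left(-1 - 2\right)^{2} \left(130 - -12\right) = \left(-3\right)^{2} \left(130 + 12\right) = 9 \cdot 142 = 1278$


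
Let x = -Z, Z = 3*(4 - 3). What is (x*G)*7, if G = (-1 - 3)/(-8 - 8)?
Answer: -21/4 ≈ -5.2500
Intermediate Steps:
Z = 3 (Z = 3*1 = 3)
x = -3 (x = -1*3 = -3)
G = 1/4 (G = -4/(-16) = -4*(-1/16) = 1/4 ≈ 0.25000)
(x*G)*7 = -3*1/4*7 = -3/4*7 = -21/4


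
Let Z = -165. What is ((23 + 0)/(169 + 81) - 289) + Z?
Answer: -113477/250 ≈ -453.91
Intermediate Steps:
((23 + 0)/(169 + 81) - 289) + Z = ((23 + 0)/(169 + 81) - 289) - 165 = (23/250 - 289) - 165 = -72227/250 - 165 = -113477/250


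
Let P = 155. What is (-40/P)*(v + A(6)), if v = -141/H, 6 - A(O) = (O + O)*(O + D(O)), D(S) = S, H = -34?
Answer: 18204/527 ≈ 34.543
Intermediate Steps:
A(O) = 6 - 4*O² (A(O) = 6 - (O + O)*(O + O) = 6 - 2*O*2*O = 6 - 4*O²)
v = 141/34 (v = -141/(-34) = -141*(-1/34) = 141/34 ≈ 4.1471)
(-40/P)*(v + A(6)) = (-40/155)*(141/34 + (6 - 4*6²)) = (-40*1/155)*(141/34 + (6 - 4*36)) = -8*(141/34 + (6 - 144))/31 = -8*(141/34 - 138)/31 = -8/31*(-4551/34) = 18204/527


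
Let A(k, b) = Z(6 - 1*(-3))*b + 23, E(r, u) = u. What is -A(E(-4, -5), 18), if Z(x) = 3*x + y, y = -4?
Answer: -437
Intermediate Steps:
Z(x) = -4 + 3*x (Z(x) = 3*x - 4 = -4 + 3*x)
A(k, b) = 23 + 23*b (A(k, b) = (-4 + 3*(6 - 1*(-3)))*b + 23 = (-4 + 3*(6 + 3))*b + 23 = (-4 + 3*9)*b + 23 = (-4 + 27)*b + 23 = 23*b + 23 = 23 + 23*b)
-A(E(-4, -5), 18) = -(23 + 23*18) = -(23 + 414) = -1*437 = -437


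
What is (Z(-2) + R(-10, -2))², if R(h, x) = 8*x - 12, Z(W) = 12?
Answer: 256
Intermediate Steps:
R(h, x) = -12 + 8*x
(Z(-2) + R(-10, -2))² = (12 + (-12 + 8*(-2)))² = (12 + (-12 - 16))² = (12 - 28)² = (-16)² = 256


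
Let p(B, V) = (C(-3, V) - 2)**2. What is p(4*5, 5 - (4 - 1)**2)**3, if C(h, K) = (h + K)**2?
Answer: 10779215329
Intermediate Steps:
C(h, K) = (K + h)**2
p(B, V) = (-2 + (-3 + V)**2)**2 (p(B, V) = ((V - 3)**2 - 2)**2 = ((-3 + V)**2 - 2)**2 = (-2 + (-3 + V)**2)**2)
p(4*5, 5 - (4 - 1)**2)**3 = ((-2 + (-3 + (5 - (4 - 1)**2))**2)**2)**3 = ((-2 + (-3 + (5 - 1*3**2))**2)**2)**3 = ((-2 + (-3 + (5 - 1*9))**2)**2)**3 = ((-2 + (-3 + (5 - 9))**2)**2)**3 = ((-2 + (-3 - 4)**2)**2)**3 = ((-2 + (-7)**2)**2)**3 = ((-2 + 49)**2)**3 = (47**2)**3 = 2209**3 = 10779215329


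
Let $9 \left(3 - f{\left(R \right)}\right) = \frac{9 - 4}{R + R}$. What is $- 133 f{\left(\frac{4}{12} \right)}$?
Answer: $- \frac{1729}{6} \approx -288.17$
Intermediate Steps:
$f{\left(R \right)} = 3 - \frac{5}{18 R}$ ($f{\left(R \right)} = 3 - \frac{\left(9 - 4\right) \frac{1}{R + R}}{9} = 3 - \frac{5 \frac{1}{2 R}}{9} = 3 - \frac{\frac{5}{2} \frac{1}{R}}{9} = 3 - \frac{5}{18 R}$)
$- 133 f{\left(\frac{4}{12} \right)} = - 133 \left(3 - \frac{5}{18 \cdot \frac{4}{12}}\right) = - 133 \left(3 - \frac{5}{18 \cdot 4 \cdot \frac{1}{12}}\right) = - 133 \left(3 - \frac{5 \frac{1}{\frac{1}{3}}}{18}\right) = - 133 \left(3 - \frac{5}{6}\right) = \left(-133\right) \frac{13}{6} = - \frac{1729}{6}$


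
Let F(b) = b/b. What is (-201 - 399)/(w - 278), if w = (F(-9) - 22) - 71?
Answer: 60/37 ≈ 1.6216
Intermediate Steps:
F(b) = 1
w = -92 (w = (1 - 22) - 71 = -21 - 71 = -92)
(-201 - 399)/(w - 278) = (-201 - 399)/(-92 - 278) = -600/(-370) = -600*(-1/370) = 60/37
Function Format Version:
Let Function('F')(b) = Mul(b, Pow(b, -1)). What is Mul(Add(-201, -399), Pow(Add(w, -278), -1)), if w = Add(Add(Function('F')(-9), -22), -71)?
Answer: Rational(60, 37) ≈ 1.6216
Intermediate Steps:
Function('F')(b) = 1
w = -92 (w = Add(Add(1, -22), -71) = Add(-21, -71) = -92)
Mul(Add(-201, -399), Pow(Add(w, -278), -1)) = Mul(Add(-201, -399), Pow(Add(-92, -278), -1)) = Mul(-600, Pow(-370, -1)) = Mul(-600, Rational(-1, 370)) = Rational(60, 37)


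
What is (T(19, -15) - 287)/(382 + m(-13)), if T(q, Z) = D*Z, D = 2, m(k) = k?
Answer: -317/369 ≈ -0.85908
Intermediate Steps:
T(q, Z) = 2*Z
(T(19, -15) - 287)/(382 + m(-13)) = (2*(-15) - 287)/(382 - 13) = (-30 - 287)/369 = -317*1/369 = -317/369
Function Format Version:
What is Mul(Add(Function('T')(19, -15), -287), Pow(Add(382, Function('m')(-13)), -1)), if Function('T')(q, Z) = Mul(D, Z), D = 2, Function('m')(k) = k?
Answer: Rational(-317, 369) ≈ -0.85908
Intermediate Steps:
Function('T')(q, Z) = Mul(2, Z)
Mul(Add(Function('T')(19, -15), -287), Pow(Add(382, Function('m')(-13)), -1)) = Mul(Add(Mul(2, -15), -287), Pow(Add(382, -13), -1)) = Mul(Add(-30, -287), Pow(369, -1)) = Mul(-317, Rational(1, 369)) = Rational(-317, 369)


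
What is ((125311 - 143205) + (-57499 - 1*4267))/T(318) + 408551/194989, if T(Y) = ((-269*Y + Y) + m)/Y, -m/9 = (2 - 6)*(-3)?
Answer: 414525035271/1386566779 ≈ 298.96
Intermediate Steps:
m = -108 (m = -9*(2 - 6)*(-3) = -(-36)*(-3) = -9*12 = -108)
T(Y) = (-108 - 268*Y)/Y (T(Y) = ((-269*Y + Y) - 108)/Y = (-268*Y - 108)/Y = (-108 - 268*Y)/Y)
((125311 - 143205) + (-57499 - 1*4267))/T(318) + 408551/194989 = ((125311 - 143205) + (-57499 - 1*4267))/(-268 - 108/318) + 408551/194989 = (-17894 + (-57499 - 4267))/(-268 - 108*1/318) + 408551*(1/194989) = (-17894 - 61766)/(-268 - 18/53) + 408551/194989 = -79660/(-14222/53) + 408551/194989 = -79660*(-53/14222) + 408551/194989 = 2110990/7111 + 408551/194989 = 414525035271/1386566779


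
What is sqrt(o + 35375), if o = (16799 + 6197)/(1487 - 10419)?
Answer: sqrt(176377135858)/2233 ≈ 188.08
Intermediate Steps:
o = -5749/2233 (o = 22996/(-8932) = 22996*(-1/8932) = -5749/2233 ≈ -2.5746)
sqrt(o + 35375) = sqrt(-5749/2233 + 35375) = sqrt(78986626/2233) = sqrt(176377135858)/2233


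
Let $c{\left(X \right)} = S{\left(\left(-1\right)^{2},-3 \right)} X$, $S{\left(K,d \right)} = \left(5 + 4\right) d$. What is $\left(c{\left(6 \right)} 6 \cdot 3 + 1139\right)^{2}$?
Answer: $3157729$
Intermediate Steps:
$S{\left(K,d \right)} = 9 d$
$c{\left(X \right)} = - 27 X$ ($c{\left(X \right)} = 9 \left(-3\right) X = - 27 X$)
$\left(c{\left(6 \right)} 6 \cdot 3 + 1139\right)^{2} = \left(\left(-27\right) 6 \cdot 6 \cdot 3 + 1139\right)^{2} = \left(\left(-162\right) 6 \cdot 3 + 1139\right)^{2} = \left(\left(-972\right) 3 + 1139\right)^{2} = \left(-2916 + 1139\right)^{2} = \left(-1777\right)^{2} = 3157729$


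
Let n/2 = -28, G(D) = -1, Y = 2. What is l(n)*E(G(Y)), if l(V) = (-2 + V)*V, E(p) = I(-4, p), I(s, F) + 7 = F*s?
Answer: -9744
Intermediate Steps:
I(s, F) = -7 + F*s
n = -56 (n = 2*(-28) = -56)
E(p) = -7 - 4*p (E(p) = -7 + p*(-4) = -7 - 4*p)
l(V) = V*(-2 + V)
l(n)*E(G(Y)) = (-56*(-2 - 56))*(-7 - 4*(-1)) = (-56*(-58))*(-7 + 4) = 3248*(-3) = -9744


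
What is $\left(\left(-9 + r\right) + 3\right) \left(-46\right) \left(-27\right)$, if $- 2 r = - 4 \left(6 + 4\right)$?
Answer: $17388$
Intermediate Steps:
$r = 20$ ($r = - \frac{\left(-4\right) \left(6 + 4\right)}{2} = - \frac{\left(-4\right) 10}{2} = \left(- \frac{1}{2}\right) \left(-40\right) = 20$)
$\left(\left(-9 + r\right) + 3\right) \left(-46\right) \left(-27\right) = \left(\left(-9 + 20\right) + 3\right) \left(-46\right) \left(-27\right) = \left(11 + 3\right) \left(-46\right) \left(-27\right) = 14 \left(-46\right) \left(-27\right) = \left(-644\right) \left(-27\right) = 17388$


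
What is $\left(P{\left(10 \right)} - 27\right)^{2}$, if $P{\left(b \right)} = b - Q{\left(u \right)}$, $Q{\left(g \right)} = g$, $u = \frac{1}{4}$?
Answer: $\frac{4761}{16} \approx 297.56$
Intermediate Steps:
$u = \frac{1}{4} \approx 0.25$
$P{\left(b \right)} = - \frac{1}{4} + b$ ($P{\left(b \right)} = b - \frac{1}{4} = - \frac{1}{4} + b$)
$\left(P{\left(10 \right)} - 27\right)^{2} = \left(\left(- \frac{1}{4} + 10\right) - 27\right)^{2} = \left(\frac{39}{4} - 27\right)^{2} = \left(- \frac{69}{4}\right)^{2} = \frac{4761}{16}$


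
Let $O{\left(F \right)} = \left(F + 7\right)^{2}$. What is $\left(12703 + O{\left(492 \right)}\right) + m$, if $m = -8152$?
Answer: $253552$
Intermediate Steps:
$O{\left(F \right)} = \left(7 + F\right)^{2}$
$\left(12703 + O{\left(492 \right)}\right) + m = \left(12703 + \left(7 + 492\right)^{2}\right) - 8152 = \left(12703 + 499^{2}\right) - 8152 = \left(12703 + 249001\right) - 8152 = 261704 - 8152 = 253552$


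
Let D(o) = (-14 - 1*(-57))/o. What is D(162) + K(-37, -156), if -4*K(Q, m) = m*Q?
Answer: -233723/162 ≈ -1442.7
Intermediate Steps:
K(Q, m) = -Q*m/4 (K(Q, m) = -m*Q/4 = -Q*m/4)
D(o) = 43/o (D(o) = (-14 + 57)/o = 43/o)
D(162) + K(-37, -156) = 43/162 - ¼*(-37)*(-156) = 43*(1/162) - 1443 = 43/162 - 1443 = -233723/162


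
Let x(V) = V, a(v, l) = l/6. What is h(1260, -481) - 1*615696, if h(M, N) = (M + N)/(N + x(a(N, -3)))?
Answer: -592916806/963 ≈ -6.1570e+5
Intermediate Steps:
a(v, l) = l/6 (a(v, l) = l*(1/6) = l/6)
h(M, N) = (M + N)/(-1/2 + N) (h(M, N) = (M + N)/(N + (1/6)*(-3)) = (M + N)/(N - 1/2) = (M + N)/(-1/2 + N))
h(1260, -481) - 1*615696 = 2*(1260 - 481)/(-1 + 2*(-481)) - 1*615696 = 2*779/(-1 - 962) - 615696 = 2*779/(-963) - 615696 = 2*(-1/963)*779 - 615696 = -1558/963 - 615696 = -592916806/963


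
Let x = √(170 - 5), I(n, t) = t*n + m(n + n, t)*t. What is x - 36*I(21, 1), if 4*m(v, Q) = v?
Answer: -1134 + √165 ≈ -1121.2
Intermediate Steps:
m(v, Q) = v/4
I(n, t) = 3*n*t/2 (I(n, t) = t*n + ((n + n)/4)*t = n*t + ((2*n)/4)*t = n*t + (n/2)*t = n*t + n*t/2 = 3*n*t/2)
x = √165 ≈ 12.845
x - 36*I(21, 1) = √165 - 54*21 = √165 - 36*63/2 = √165 - 1134 = -1134 + √165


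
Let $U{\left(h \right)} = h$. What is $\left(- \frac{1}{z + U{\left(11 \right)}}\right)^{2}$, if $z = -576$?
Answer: $\frac{1}{319225} \approx 3.1326 \cdot 10^{-6}$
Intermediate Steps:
$\left(- \frac{1}{z + U{\left(11 \right)}}\right)^{2} = \left(- \frac{1}{-576 + 11}\right)^{2} = \left(- \frac{1}{-565}\right)^{2} = \left(\left(-1\right) \left(- \frac{1}{565}\right)\right)^{2} = \left(\frac{1}{565}\right)^{2} = \frac{1}{319225}$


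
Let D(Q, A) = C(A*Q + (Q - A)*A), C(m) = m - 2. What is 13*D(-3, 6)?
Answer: -962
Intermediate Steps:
C(m) = -2 + m
D(Q, A) = -2 + A*Q + A*(Q - A) (D(Q, A) = -2 + (A*Q + (Q - A)*A) = -2 + (A*Q + A*(Q - A)) = -2 + A*Q + A*(Q - A))
13*D(-3, 6) = 13*(-2 - 1*6*(6 - 2*(-3))) = 13*(-2 - 1*6*(6 + 6)) = 13*(-2 - 1*6*12) = 13*(-2 - 72) = 13*(-74) = -962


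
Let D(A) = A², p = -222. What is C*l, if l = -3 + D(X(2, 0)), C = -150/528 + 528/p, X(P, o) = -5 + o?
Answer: -8669/148 ≈ -58.574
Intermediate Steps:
C = -8669/3256 (C = -150/528 + 528/(-222) = -150*1/528 + 528*(-1/222) = -25/88 - 88/37 = -8669/3256 ≈ -2.6625)
l = 22 (l = -3 + (-5 + 0)² = -3 + (-5)² = -3 + 25 = 22)
C*l = -8669/3256*22 = -8669/148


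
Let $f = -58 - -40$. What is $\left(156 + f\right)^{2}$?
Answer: $19044$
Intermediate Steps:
$f = -18$ ($f = -58 + 40 = -18$)
$\left(156 + f\right)^{2} = \left(156 - 18\right)^{2} = 138^{2} = 19044$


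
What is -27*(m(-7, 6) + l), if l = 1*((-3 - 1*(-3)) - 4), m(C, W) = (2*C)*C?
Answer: -2538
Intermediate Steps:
m(C, W) = 2*C²
l = -4 (l = 1*((-3 + 3) - 4) = 1*(0 - 4) = 1*(-4) = -4)
-27*(m(-7, 6) + l) = -27*(2*(-7)² - 4) = -27*(2*49 - 4) = -27*(98 - 4) = -27*94 = -2538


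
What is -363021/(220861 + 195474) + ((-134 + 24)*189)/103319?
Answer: -46162571349/43015315865 ≈ -1.0732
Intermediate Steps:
-363021/(220861 + 195474) + ((-134 + 24)*189)/103319 = -363021/416335 - 110*189*(1/103319) = -363021*1/416335 - 20790*1/103319 = -363021/416335 - 20790/103319 = -46162571349/43015315865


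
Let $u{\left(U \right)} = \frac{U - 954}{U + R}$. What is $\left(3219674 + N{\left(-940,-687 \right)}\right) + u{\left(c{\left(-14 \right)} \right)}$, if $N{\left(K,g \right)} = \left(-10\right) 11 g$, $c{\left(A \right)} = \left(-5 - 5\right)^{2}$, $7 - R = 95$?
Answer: $\frac{19771037}{6} \approx 3.2952 \cdot 10^{6}$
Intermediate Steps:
$R = -88$ ($R = 7 - 95 = -88$)
$c{\left(A \right)} = 100$ ($c{\left(A \right)} = \left(-10\right)^{2} = 100$)
$u{\left(U \right)} = \frac{-954 + U}{-88 + U}$ ($u{\left(U \right)} = \frac{U - 954}{U - 88} = \frac{-954 + U}{-88 + U}$)
$N{\left(K,g \right)} = - 110 g$
$\left(3219674 + N{\left(-940,-687 \right)}\right) + u{\left(c{\left(-14 \right)} \right)} = \left(3219674 - -75570\right) + \frac{-954 + 100}{-88 + 100} = \left(3219674 + 75570\right) + \frac{1}{12} \left(-854\right) = 3295244 + \frac{1}{12} \left(-854\right) = 3295244 - \frac{427}{6} = \frac{19771037}{6}$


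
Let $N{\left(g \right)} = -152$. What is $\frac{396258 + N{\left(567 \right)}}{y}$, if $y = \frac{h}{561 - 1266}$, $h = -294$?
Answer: $\frac{46542455}{49} \approx 9.4985 \cdot 10^{5}$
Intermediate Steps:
$y = \frac{98}{235}$ ($y = \frac{1}{561 - 1266} \left(-294\right) = \frac{1}{-705} \left(-294\right) = \left(- \frac{1}{705}\right) \left(-294\right) = \frac{98}{235} \approx 0.41702$)
$\frac{396258 + N{\left(567 \right)}}{y} = \frac{396258 - 152}{\frac{98}{235}} = 396106 \cdot \frac{235}{98} = \frac{46542455}{49}$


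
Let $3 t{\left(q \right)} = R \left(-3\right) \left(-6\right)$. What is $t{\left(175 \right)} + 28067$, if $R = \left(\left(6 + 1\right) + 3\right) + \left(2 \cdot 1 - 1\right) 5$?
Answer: $28157$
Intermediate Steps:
$R = 15$ ($R = \left(7 + 3\right) + \left(2 - 1\right) 5 = 10 + 1 \cdot 5 = 10 + 5 = 15$)
$t{\left(q \right)} = 90$ ($t{\left(q \right)} = \frac{15 \left(-3\right) \left(-6\right)}{3} = \frac{\left(-45\right) \left(-6\right)}{3} = \frac{1}{3} \cdot 270 = 90$)
$t{\left(175 \right)} + 28067 = 90 + 28067 = 28157$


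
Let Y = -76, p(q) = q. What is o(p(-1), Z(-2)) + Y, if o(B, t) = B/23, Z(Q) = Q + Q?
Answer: -1749/23 ≈ -76.043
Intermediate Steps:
Z(Q) = 2*Q
o(B, t) = B/23 (o(B, t) = B*(1/23) = B/23)
o(p(-1), Z(-2)) + Y = (1/23)*(-1) - 76 = -1/23 - 76 = -1749/23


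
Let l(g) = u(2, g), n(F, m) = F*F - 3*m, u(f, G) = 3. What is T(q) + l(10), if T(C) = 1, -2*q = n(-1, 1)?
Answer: 4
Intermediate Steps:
n(F, m) = F**2 - 3*m
q = 1 (q = -((-1)**2 - 3*1)/2 = -(1 - 3)/2 = -1/2*(-2) = 1)
l(g) = 3
T(q) + l(10) = 1 + 3 = 4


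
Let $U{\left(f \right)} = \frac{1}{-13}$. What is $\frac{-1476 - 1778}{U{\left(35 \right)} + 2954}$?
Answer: $- \frac{42302}{38401} \approx -1.1016$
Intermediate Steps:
$U{\left(f \right)} = - \frac{1}{13}$
$\frac{-1476 - 1778}{U{\left(35 \right)} + 2954} = \frac{-1476 - 1778}{- \frac{1}{13} + 2954} = - \frac{3254}{\frac{38401}{13}} = \left(-3254\right) \frac{13}{38401} = - \frac{42302}{38401}$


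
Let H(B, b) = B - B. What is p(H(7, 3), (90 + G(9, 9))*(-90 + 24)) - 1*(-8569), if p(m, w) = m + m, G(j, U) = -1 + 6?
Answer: 8569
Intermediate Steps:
G(j, U) = 5
H(B, b) = 0
p(m, w) = 2*m
p(H(7, 3), (90 + G(9, 9))*(-90 + 24)) - 1*(-8569) = 2*0 - 1*(-8569) = 0 + 8569 = 8569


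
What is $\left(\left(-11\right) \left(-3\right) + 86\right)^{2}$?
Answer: $14161$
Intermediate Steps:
$\left(\left(-11\right) \left(-3\right) + 86\right)^{2} = \left(33 + 86\right)^{2} = 119^{2} = 14161$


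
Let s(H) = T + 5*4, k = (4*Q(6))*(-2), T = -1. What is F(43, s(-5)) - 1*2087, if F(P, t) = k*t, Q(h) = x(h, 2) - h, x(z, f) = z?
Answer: -2087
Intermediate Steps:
Q(h) = 0 (Q(h) = h - h = 0)
k = 0 (k = (4*0)*(-2) = 0*(-2) = 0)
s(H) = 19 (s(H) = -1 + 5*4 = -1 + 20 = 19)
F(P, t) = 0 (F(P, t) = 0*t = 0)
F(43, s(-5)) - 1*2087 = 0 - 1*2087 = 0 - 2087 = -2087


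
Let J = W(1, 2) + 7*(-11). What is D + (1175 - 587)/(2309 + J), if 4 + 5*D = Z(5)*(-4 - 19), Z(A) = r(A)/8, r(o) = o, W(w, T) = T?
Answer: -152439/44680 ≈ -3.4118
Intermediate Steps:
J = -75 (J = 2 + 7*(-11) = 2 - 77 = -75)
Z(A) = A/8
D = -147/40 (D = -⅘ + (((⅛)*5)*(-4 - 19))/5 = -⅘ + ((5/8)*(-23))/5 = -⅘ + (⅕)*(-115/8) = -⅘ - 23/8 = -147/40 ≈ -3.6750)
D + (1175 - 587)/(2309 + J) = -147/40 + (1175 - 587)/(2309 - 75) = -147/40 + 588/2234 = -147/40 + 588*(1/2234) = -147/40 + 294/1117 = -152439/44680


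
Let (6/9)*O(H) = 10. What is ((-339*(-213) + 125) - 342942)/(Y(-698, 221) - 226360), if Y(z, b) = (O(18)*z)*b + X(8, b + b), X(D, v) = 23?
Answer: 270610/2540207 ≈ 0.10653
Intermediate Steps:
O(H) = 15 (O(H) = (3/2)*10 = 15)
Y(z, b) = 23 + 15*b*z (Y(z, b) = (15*z)*b + 23 = 15*b*z + 23 = 23 + 15*b*z)
((-339*(-213) + 125) - 342942)/(Y(-698, 221) - 226360) = ((-339*(-213) + 125) - 342942)/((23 + 15*221*(-698)) - 226360) = ((72207 + 125) - 342942)/((23 - 2313870) - 226360) = (72332 - 342942)/(-2313847 - 226360) = -270610/(-2540207) = -270610*(-1/2540207) = 270610/2540207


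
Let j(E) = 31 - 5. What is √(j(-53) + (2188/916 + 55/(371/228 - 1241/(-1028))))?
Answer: 12*√30006121867711/9508309 ≈ 6.9133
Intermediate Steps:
j(E) = 26
√(j(-53) + (2188/916 + 55/(371/228 - 1241/(-1028)))) = √(26 + (2188/916 + 55/(371/228 - 1241/(-1028)))) = √(26 + (2188*(1/916) + 55/(371*(1/228) - 1241*(-1/1028)))) = √(26 + (547/229 + 55/(371/228 + 1241/1028))) = √(26 + (547/229 + 55/(41521/14649))) = √(26 + (547/229 + 55*(14649/41521))) = √(26 + (547/229 + 805695/41521)) = √(26 + 207216142/9508309) = √(454432176/9508309) = 12*√30006121867711/9508309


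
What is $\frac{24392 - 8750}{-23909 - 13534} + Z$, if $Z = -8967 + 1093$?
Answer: $- \frac{98280608}{12481} \approx -7874.4$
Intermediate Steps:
$Z = -7874$
$\frac{24392 - 8750}{-23909 - 13534} + Z = \frac{24392 - 8750}{-23909 - 13534} - 7874 = \frac{15642}{-37443} - 7874 = 15642 \left(- \frac{1}{37443}\right) - 7874 = - \frac{5214}{12481} - 7874 = - \frac{98280608}{12481}$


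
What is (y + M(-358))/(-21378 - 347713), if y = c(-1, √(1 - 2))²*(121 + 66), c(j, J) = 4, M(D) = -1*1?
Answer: -2991/369091 ≈ -0.0081037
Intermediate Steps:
M(D) = -1
y = 2992 (y = 4²*(121 + 66) = 16*187 = 2992)
(y + M(-358))/(-21378 - 347713) = (2992 - 1)/(-21378 - 347713) = 2991/(-369091) = 2991*(-1/369091) = -2991/369091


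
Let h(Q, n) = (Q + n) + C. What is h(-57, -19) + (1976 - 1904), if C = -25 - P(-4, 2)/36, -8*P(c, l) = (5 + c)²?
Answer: -8351/288 ≈ -28.997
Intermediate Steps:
P(c, l) = -(5 + c)²/8
C = -7199/288 (C = -25 - (-(5 - 4)²/8)/36 = -25 - (-⅛*1²)/36 = -25 - (-⅛*1)/36 = -25 - (-1)/(8*36) = -25 - 1*(-1/288) = -25 + 1/288 = -7199/288 ≈ -24.997)
h(Q, n) = -7199/288 + Q + n (h(Q, n) = (Q + n) - 7199/288 = -7199/288 + Q + n)
h(-57, -19) + (1976 - 1904) = (-7199/288 - 57 - 19) + (1976 - 1904) = -29087/288 + 72 = -8351/288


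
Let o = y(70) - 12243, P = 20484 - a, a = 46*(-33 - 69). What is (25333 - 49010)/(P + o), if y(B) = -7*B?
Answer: -23677/12443 ≈ -1.9028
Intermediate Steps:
a = -4692 (a = 46*(-102) = -4692)
P = 25176 (P = 20484 - 1*(-4692) = 20484 + 4692 = 25176)
o = -12733 (o = -7*70 - 12243 = -490 - 12243 = -12733)
(25333 - 49010)/(P + o) = (25333 - 49010)/(25176 - 12733) = -23677/12443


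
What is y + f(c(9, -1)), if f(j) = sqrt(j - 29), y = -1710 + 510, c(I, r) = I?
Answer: -1200 + 2*I*sqrt(5) ≈ -1200.0 + 4.4721*I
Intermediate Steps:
y = -1200
f(j) = sqrt(-29 + j)
y + f(c(9, -1)) = -1200 + sqrt(-29 + 9) = -1200 + sqrt(-20) = -1200 + 2*I*sqrt(5)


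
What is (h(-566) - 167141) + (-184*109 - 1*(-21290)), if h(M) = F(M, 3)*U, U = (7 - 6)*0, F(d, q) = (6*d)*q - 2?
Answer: -165907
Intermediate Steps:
F(d, q) = -2 + 6*d*q (F(d, q) = 6*d*q - 2 = -2 + 6*d*q)
U = 0 (U = 1*0 = 0)
h(M) = 0 (h(M) = (-2 + 6*M*3)*0 = (-2 + 18*M)*0 = 0)
(h(-566) - 167141) + (-184*109 - 1*(-21290)) = (0 - 167141) + (-184*109 - 1*(-21290)) = -167141 + (-20056 + 21290) = -167141 + 1234 = -165907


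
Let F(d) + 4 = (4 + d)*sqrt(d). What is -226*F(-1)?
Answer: 904 - 678*I ≈ 904.0 - 678.0*I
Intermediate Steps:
F(d) = -4 + sqrt(d)*(4 + d) (F(d) = -4 + (4 + d)*sqrt(d) = -4 + sqrt(d)*(4 + d))
-226*F(-1) = -226*(-4 + (-1)**(3/2) + 4*sqrt(-1)) = -226*(-4 - I + 4*I) = -226*(-4 + 3*I) = 904 - 678*I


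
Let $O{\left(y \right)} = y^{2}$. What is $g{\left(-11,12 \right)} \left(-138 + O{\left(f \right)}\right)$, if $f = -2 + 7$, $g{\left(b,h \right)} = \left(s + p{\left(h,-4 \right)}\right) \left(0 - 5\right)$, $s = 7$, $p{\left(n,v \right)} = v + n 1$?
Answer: $8475$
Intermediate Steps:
$p{\left(n,v \right)} = n + v$ ($p{\left(n,v \right)} = v + n = n + v$)
$g{\left(b,h \right)} = -15 - 5 h$ ($g{\left(b,h \right)} = \left(7 + \left(h - 4\right)\right) \left(0 - 5\right) = \left(7 + \left(-4 + h\right)\right) \left(-5\right) = \left(3 + h\right) \left(-5\right) = -15 - 5 h$)
$f = 5$
$g{\left(-11,12 \right)} \left(-138 + O{\left(f \right)}\right) = \left(-15 - 60\right) \left(-138 + 5^{2}\right) = \left(-15 - 60\right) \left(-138 + 25\right) = \left(-75\right) \left(-113\right) = 8475$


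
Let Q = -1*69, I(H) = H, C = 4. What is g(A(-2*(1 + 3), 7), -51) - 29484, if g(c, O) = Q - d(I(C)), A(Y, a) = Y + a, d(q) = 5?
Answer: -29558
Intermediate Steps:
Q = -69
g(c, O) = -74 (g(c, O) = -69 - 1*5 = -69 - 5 = -74)
g(A(-2*(1 + 3), 7), -51) - 29484 = -74 - 29484 = -29558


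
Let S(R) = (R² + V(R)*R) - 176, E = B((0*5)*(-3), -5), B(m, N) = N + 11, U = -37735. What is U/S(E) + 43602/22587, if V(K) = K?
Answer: 285618351/783016 ≈ 364.77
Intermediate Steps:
B(m, N) = 11 + N
E = 6 (E = 11 - 5 = 6)
S(R) = -176 + 2*R² (S(R) = (R² + R*R) - 176 = (R² + R²) - 176 = 2*R² - 176 = -176 + 2*R²)
U/S(E) + 43602/22587 = -37735/(-176 + 2*6²) + 43602/22587 = -37735/(-176 + 2*36) + 43602*(1/22587) = -37735/(-176 + 72) + 14534/7529 = -37735/(-104) + 14534/7529 = -37735*(-1/104) + 14534/7529 = 37735/104 + 14534/7529 = 285618351/783016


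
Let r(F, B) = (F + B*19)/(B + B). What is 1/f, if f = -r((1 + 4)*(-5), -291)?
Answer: -291/2777 ≈ -0.10479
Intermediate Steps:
r(F, B) = (F + 19*B)/(2*B) (r(F, B) = (F + 19*B)/((2*B)) = (F + 19*B)*(1/(2*B)) = (F + 19*B)/(2*B))
f = -2777/291 (f = -((1 + 4)*(-5) + 19*(-291))/(2*(-291)) = -(-1)*(5*(-5) - 5529)/(2*291) = -(-1)*(-25 - 5529)/(2*291) = -(-1)*(-5554)/(2*291) = -1*2777/291 = -2777/291 ≈ -9.5430)
1/f = 1/(-2777/291) = -291/2777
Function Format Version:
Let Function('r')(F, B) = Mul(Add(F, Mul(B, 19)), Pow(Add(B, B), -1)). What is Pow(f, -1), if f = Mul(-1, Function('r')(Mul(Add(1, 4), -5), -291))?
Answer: Rational(-291, 2777) ≈ -0.10479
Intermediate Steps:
Function('r')(F, B) = Mul(Rational(1, 2), Pow(B, -1), Add(F, Mul(19, B))) (Function('r')(F, B) = Mul(Add(F, Mul(19, B)), Pow(Mul(2, B), -1)) = Mul(Add(F, Mul(19, B)), Mul(Rational(1, 2), Pow(B, -1))) = Mul(Rational(1, 2), Pow(B, -1), Add(F, Mul(19, B))))
f = Rational(-2777, 291) (f = Mul(-1, Mul(Rational(1, 2), Pow(-291, -1), Add(Mul(Add(1, 4), -5), Mul(19, -291)))) = Mul(-1, Mul(Rational(1, 2), Rational(-1, 291), Add(Mul(5, -5), -5529))) = Mul(-1, Mul(Rational(1, 2), Rational(-1, 291), Add(-25, -5529))) = Mul(-1, Mul(Rational(1, 2), Rational(-1, 291), -5554)) = Mul(-1, Rational(2777, 291)) = Rational(-2777, 291) ≈ -9.5430)
Pow(f, -1) = Pow(Rational(-2777, 291), -1) = Rational(-291, 2777)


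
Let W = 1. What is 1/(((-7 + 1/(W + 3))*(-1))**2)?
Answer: 16/729 ≈ 0.021948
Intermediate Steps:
1/(((-7 + 1/(W + 3))*(-1))**2) = 1/(((-7 + 1/(1 + 3))*(-1))**2) = 1/(((-7 + 1/4)*(-1))**2) = 1/((-27/4*(-1))**2) = 1/((27/4)**2) = 1/(729/16) = 16/729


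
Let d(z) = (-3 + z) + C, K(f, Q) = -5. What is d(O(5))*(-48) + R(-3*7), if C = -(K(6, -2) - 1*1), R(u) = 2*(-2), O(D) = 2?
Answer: -244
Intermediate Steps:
R(u) = -4
C = 6 (C = -(-5 - 1*1) = -(-5 - 1) = -1*(-6) = 6)
d(z) = 3 + z (d(z) = (-3 + z) + 6 = 3 + z)
d(O(5))*(-48) + R(-3*7) = (3 + 2)*(-48) - 4 = 5*(-48) - 4 = -240 - 4 = -244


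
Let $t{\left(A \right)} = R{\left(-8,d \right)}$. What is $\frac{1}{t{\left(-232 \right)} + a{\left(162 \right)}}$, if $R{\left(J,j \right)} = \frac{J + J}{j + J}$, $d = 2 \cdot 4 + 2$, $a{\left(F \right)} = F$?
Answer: $\frac{1}{154} \approx 0.0064935$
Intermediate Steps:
$d = 10$ ($d = 8 + 2 = 10$)
$R{\left(J,j \right)} = \frac{2 J}{J + j}$
$t{\left(A \right)} = -8$ ($t{\left(A \right)} = 2 \left(-8\right) \frac{1}{-8 + 10} = 2 \left(-8\right) \frac{1}{2} = -8$)
$\frac{1}{t{\left(-232 \right)} + a{\left(162 \right)}} = \frac{1}{-8 + 162} = \frac{1}{154}$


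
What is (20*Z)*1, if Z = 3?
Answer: 60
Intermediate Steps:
(20*Z)*1 = (20*3)*1 = 60*1 = 60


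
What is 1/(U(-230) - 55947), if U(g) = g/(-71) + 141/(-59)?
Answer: -4189/234358424 ≈ -1.7874e-5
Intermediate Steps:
U(g) = -141/59 - g/71 (U(g) = g*(-1/71) + 141*(-1/59) = -g/71 - 141/59 = -141/59 - g/71)
1/(U(-230) - 55947) = 1/((-141/59 - 1/71*(-230)) - 55947) = 1/((-141/59 + 230/71) - 55947) = 1/(3559/4189 - 55947) = 1/(-234358424/4189) = -4189/234358424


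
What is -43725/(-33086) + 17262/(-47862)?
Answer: 84535301/87975674 ≈ 0.96089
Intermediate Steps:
-43725/(-33086) + 17262/(-47862) = -43725*(-1/33086) + 17262*(-1/47862) = 43725/33086 - 959/2659 = 84535301/87975674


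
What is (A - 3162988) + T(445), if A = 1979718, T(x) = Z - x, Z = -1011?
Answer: -1184726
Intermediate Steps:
T(x) = -1011 - x
(A - 3162988) + T(445) = (1979718 - 3162988) + (-1011 - 1*445) = -1183270 + (-1011 - 445) = -1183270 - 1456 = -1184726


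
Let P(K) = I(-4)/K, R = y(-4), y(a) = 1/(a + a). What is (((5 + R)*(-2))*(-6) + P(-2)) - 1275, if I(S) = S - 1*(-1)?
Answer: -1215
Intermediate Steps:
I(S) = 1 + S (I(S) = S + 1 = 1 + S)
y(a) = 1/(2*a)
R = -1/8 (R = (1/2)/(-4) = (1/2)*(-1/4) = -1/8 ≈ -0.12500)
P(K) = -3/K (P(K) = (1 - 4)/K = -3/K)
(((5 + R)*(-2))*(-6) + P(-2)) - 1275 = (((5 - 1/8)*(-2))*(-6) - 3/(-2)) - 1275 = (((39/8)*(-2))*(-6) - 3*(-1/2)) - 1275 = (-39/4*(-6) + 3/2) - 1275 = (117/2 + 3/2) - 1275 = 60 - 1275 = -1215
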